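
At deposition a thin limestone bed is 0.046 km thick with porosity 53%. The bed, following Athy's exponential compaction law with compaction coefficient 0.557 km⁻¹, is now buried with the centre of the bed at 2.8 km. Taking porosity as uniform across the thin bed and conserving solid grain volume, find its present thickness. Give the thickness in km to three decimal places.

0.024 km

Porosity at 2.8 km: phi = 0.53·exp(−0.557×2.8) = 0.1114
Solid-volume conservation: h(1−phi) = h₀(1−phi₀) ⇒ h = h₀·(1−phi₀)/(1−phi)
h = 0.046 × (1 − 0.53)/(1 − 0.1114) = 0.046 × 0.5289 = 0.0243 km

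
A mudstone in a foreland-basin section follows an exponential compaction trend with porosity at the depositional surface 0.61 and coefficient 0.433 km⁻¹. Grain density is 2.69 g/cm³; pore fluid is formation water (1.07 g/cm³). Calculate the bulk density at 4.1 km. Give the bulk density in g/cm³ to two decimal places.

Porosity at depth: n = 0.61·exp(−0.433×4.1) = 0.61×0.1694 = 0.1034
Bulk density: ρ_b = (1−n)ρ_g + n·ρ_f = 0.8966×2.69 + 0.1034×1.07
       = 2.412 + 0.111 = 2.523 g/cm³

2.52 g/cm³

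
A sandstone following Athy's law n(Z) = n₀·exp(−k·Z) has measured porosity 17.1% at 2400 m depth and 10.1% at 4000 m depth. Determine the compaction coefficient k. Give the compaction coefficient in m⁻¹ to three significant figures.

0.000329 m⁻¹

Working in km (1 km = 1000 m; k in km⁻¹ = k in m⁻¹ × 1000):
Athy: n(Z) = n₀ e^(−kZ) ⇒ n₁/n₂ = e^{k(Z₂−Z₁)} ⇒ k = ln(n₁/n₂)/(Z₂−Z₁)
k = ln(0.171/0.101) / (4 − 2.4) = ln(1.693) / 1.6 = 0.5265 / 1.6 = 0.3291 km⁻¹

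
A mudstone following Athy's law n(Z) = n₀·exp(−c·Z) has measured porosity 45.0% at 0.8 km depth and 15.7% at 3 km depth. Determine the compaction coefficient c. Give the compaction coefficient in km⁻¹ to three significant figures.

Athy: n(Z) = n₀ e^(−cZ) ⇒ n₁/n₂ = e^{c(Z₂−Z₁)} ⇒ c = ln(n₁/n₂)/(Z₂−Z₁)
c = ln(0.45/0.157) / (3 − 0.8) = ln(2.866) / 2.2 = 1.0530 / 2.2 = 0.4786 km⁻¹

0.479 km⁻¹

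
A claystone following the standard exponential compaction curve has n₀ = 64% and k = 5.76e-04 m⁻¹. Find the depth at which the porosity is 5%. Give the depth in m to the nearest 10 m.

4430 m

Working in km (1 km = 1000 m; k in km⁻¹ = k in m⁻¹ × 1000):
Invert Athy's law: d = ln(n₀/n) / k
d = ln(0.64/0.05) / 0.576 = ln(12.8) / 0.576 = 2.5494 / 0.576 = 4.426 km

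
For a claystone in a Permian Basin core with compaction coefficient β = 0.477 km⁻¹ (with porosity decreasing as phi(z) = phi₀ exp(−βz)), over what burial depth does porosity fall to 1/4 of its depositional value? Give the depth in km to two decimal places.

2.91 km

phi/phi₀ = 1/4 ⇒ exp(−β·z) = 1/4 ⇒ z = ln(4) / β
z = 1.3863 / 0.477 = 2.906 km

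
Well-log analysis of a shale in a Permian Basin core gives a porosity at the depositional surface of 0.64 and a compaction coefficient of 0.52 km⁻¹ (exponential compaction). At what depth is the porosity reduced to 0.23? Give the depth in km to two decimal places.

1.97 km

Invert Athy's law: z = ln(phi₀/phi) / k
z = ln(0.64/0.23) / 0.52 = ln(2.783) / 0.52 = 1.0234 / 0.52 = 1.968 km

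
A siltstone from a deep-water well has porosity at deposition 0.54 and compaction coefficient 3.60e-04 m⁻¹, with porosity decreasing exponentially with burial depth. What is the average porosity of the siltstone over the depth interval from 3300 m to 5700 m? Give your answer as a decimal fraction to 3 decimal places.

Working in km (1 km = 1000 m; c in km⁻¹ = c in m⁻¹ × 1000):
⟨phi⟩ = (1/(Z₂−Z₁)) ∫ phi₀ e^(−cZ) dZ = phi₀·(e^(−c·Z₁) − e^(−c·Z₂)) / (c·(Z₂−Z₁))
e^(−0.36×3.3) = 0.3048; e^(−0.36×5.7) = 0.1285
⟨phi⟩ = 0.54 × (0.3048 − 0.1285) / (0.36 × 2.4) = 0.54 × 0.2041 = 0.1102

0.110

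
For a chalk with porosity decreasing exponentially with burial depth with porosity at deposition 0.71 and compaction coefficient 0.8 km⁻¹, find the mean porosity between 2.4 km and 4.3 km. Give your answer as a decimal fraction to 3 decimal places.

⟨phi⟩ = (1/(Z₂−Z₁)) ∫ phi₀ e^(−cZ) dZ = phi₀·(e^(−c·Z₁) − e^(−c·Z₂)) / (c·(Z₂−Z₁))
e^(−0.8×2.4) = 0.1466; e^(−0.8×4.3) = 0.0321
⟨phi⟩ = 0.71 × (0.1466 − 0.0321) / (0.8 × 1.9) = 0.71 × 0.0754 = 0.0535

0.054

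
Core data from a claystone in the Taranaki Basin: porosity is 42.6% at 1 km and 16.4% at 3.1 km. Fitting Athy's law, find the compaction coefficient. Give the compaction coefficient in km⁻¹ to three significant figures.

Athy: phi(d) = phi₀ e^(−kd) ⇒ phi₁/phi₂ = e^{k(d₂−d₁)} ⇒ k = ln(phi₁/phi₂)/(d₂−d₁)
k = ln(0.426/0.164) / (3.1 − 1) = ln(2.598) / 2.1 = 0.9546 / 2.1 = 0.4546 km⁻¹

0.455 km⁻¹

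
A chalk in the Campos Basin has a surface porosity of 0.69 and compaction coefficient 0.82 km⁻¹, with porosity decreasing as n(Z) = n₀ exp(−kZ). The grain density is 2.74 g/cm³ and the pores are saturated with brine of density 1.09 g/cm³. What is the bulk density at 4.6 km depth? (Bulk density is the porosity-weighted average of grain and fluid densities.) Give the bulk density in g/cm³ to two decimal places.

2.71 g/cm³

Porosity at depth: n = 0.69·exp(−0.82×4.6) = 0.69×0.0230 = 0.0159
Bulk density: ρ_b = (1−n)ρ_g + n·ρ_f = 0.9841×2.74 + 0.0159×1.09
       = 2.697 + 0.017 = 2.714 g/cm³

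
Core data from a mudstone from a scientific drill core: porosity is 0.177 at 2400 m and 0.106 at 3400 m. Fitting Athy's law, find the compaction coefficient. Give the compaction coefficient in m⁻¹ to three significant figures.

0.000513 m⁻¹

Working in km (1 km = 1000 m; c in km⁻¹ = c in m⁻¹ × 1000):
Athy: φ(d) = φ₀ e^(−cd) ⇒ φ₁/φ₂ = e^{c(d₂−d₁)} ⇒ c = ln(φ₁/φ₂)/(d₂−d₁)
c = ln(0.177/0.106) / (3.4 − 2.4) = ln(1.67) / 1 = 0.5127 / 1 = 0.5127 km⁻¹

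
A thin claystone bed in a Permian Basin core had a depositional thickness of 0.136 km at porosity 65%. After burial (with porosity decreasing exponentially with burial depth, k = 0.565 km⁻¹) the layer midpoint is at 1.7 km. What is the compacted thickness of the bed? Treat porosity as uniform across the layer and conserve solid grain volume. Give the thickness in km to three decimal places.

0.063 km

Porosity at 1.7 km: n = 0.65·exp(−0.565×1.7) = 0.2488
Solid-volume conservation: h(1−n) = h₀(1−n₀) ⇒ h = h₀·(1−n₀)/(1−n)
h = 0.136 × (1 − 0.65)/(1 − 0.2488) = 0.136 × 0.4659 = 0.0634 km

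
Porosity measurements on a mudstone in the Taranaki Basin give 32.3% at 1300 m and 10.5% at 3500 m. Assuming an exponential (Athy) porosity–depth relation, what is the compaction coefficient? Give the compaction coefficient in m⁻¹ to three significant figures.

Working in km (1 km = 1000 m; k in km⁻¹ = k in m⁻¹ × 1000):
Athy: φ(d) = φ₀ e^(−kd) ⇒ φ₁/φ₂ = e^{k(d₂−d₁)} ⇒ k = ln(φ₁/φ₂)/(d₂−d₁)
k = ln(0.323/0.105) / (3.5 − 1.3) = ln(3.076) / 2.2 = 1.1237 / 2.2 = 0.5108 km⁻¹

0.000511 m⁻¹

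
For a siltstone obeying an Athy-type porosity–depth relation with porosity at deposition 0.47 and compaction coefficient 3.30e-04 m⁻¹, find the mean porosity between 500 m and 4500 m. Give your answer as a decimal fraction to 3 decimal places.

Working in km (1 km = 1000 m; k in km⁻¹ = k in m⁻¹ × 1000):
⟨φ⟩ = (1/(d₂−d₁)) ∫ φ₀ e^(−kd) dd = φ₀·(e^(−k·d₁) − e^(−k·d₂)) / (k·(d₂−d₁))
e^(−0.33×0.5) = 0.8479; e^(−0.33×4.5) = 0.2265
⟨φ⟩ = 0.47 × (0.8479 − 0.2265) / (0.33 × 4) = 0.47 × 0.4708 = 0.2213

0.221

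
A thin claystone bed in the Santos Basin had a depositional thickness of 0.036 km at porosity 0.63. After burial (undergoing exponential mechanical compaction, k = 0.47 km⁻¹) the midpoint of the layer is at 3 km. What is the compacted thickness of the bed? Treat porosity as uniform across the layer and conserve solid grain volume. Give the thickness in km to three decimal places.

0.016 km

Porosity at 3 km: n = 0.63·exp(−0.47×3) = 0.1538
Solid-volume conservation: h(1−n) = h₀(1−n₀) ⇒ h = h₀·(1−n₀)/(1−n)
h = 0.036 × (1 − 0.63)/(1 − 0.1538) = 0.036 × 0.4373 = 0.0157 km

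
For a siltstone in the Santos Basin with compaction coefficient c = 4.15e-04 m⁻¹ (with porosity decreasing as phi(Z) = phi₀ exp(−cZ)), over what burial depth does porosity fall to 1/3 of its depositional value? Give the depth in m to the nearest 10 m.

Working in km (1 km = 1000 m; c in km⁻¹ = c in m⁻¹ × 1000):
phi/phi₀ = 1/3 ⇒ exp(−c·Z) = 1/3 ⇒ Z = ln(3) / c
Z = 1.0986 / 0.415 = 2.647 km

2650 m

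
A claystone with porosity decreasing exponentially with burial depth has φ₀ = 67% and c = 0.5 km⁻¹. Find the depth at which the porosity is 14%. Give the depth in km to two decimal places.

Invert Athy's law: d = ln(φ₀/φ) / c
d = ln(0.67/0.14) / 0.5 = ln(4.786) / 0.5 = 1.5656 / 0.5 = 3.131 km

3.13 km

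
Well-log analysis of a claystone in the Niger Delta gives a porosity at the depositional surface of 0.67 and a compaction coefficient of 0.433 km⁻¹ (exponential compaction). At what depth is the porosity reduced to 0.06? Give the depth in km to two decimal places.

5.57 km

Invert Athy's law: Z = ln(φ₀/φ) / c
Z = ln(0.67/0.06) / 0.433 = ln(11.17) / 0.433 = 2.4129 / 0.433 = 5.573 km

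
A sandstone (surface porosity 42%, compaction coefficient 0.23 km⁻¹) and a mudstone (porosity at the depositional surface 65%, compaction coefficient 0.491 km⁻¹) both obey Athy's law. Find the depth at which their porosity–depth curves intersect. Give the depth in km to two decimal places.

1.67 km

Set phi₀ₐ e^(−kₐz) = phi₀ᵦ e^(−kᵦz) ⇒ ln(phi₀ₐ/phi₀ᵦ) = (kₐ − kᵦ)·z
z = ln(0.42/0.65) / (0.23 − 0.491) = -0.4367 / -0.261 = 1.673 km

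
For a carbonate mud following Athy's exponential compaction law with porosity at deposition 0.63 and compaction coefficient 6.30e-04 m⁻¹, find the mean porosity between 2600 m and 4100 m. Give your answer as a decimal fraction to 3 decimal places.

Working in km (1 km = 1000 m; β in km⁻¹ = β in m⁻¹ × 1000):
⟨φ⟩ = (1/(Z₂−Z₁)) ∫ φ₀ e^(−βZ) dZ = φ₀·(e^(−β·Z₁) − e^(−β·Z₂)) / (β·(Z₂−Z₁))
e^(−0.63×2.6) = 0.1944; e^(−0.63×4.1) = 0.0755
⟨φ⟩ = 0.63 × (0.1944 − 0.0755) / (0.63 × 1.5) = 0.63 × 0.1257 = 0.0792

0.079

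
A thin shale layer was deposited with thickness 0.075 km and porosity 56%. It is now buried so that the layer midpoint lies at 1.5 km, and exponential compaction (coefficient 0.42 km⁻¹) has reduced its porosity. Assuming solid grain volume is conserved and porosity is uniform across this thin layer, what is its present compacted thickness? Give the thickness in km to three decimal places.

0.047 km

Porosity at 1.5 km: phi = 0.56·exp(−0.42×1.5) = 0.2983
Solid-volume conservation: h(1−phi) = h₀(1−phi₀) ⇒ h = h₀·(1−phi₀)/(1−phi)
h = 0.075 × (1 − 0.56)/(1 − 0.2983) = 0.075 × 0.6270 = 0.0470 km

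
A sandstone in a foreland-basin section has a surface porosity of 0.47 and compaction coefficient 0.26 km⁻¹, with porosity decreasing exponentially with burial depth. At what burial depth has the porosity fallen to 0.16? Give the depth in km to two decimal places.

4.14 km

Invert Athy's law: Z = ln(φ₀/φ) / c
Z = ln(0.47/0.16) / 0.26 = ln(2.937) / 0.26 = 1.0776 / 0.26 = 4.144 km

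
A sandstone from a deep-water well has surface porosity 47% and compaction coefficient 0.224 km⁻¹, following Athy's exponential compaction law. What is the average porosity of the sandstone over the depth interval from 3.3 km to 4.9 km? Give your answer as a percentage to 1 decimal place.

18.9%

⟨phi⟩ = (1/(z₂−z₁)) ∫ phi₀ e^(−kz) dz = phi₀·(e^(−k·z₁) − e^(−k·z₂)) / (k·(z₂−z₁))
e^(−0.224×3.3) = 0.4775; e^(−0.224×4.9) = 0.3337
⟨phi⟩ = 0.47 × (0.4775 − 0.3337) / (0.224 × 1.6) = 0.47 × 0.4013 = 0.1886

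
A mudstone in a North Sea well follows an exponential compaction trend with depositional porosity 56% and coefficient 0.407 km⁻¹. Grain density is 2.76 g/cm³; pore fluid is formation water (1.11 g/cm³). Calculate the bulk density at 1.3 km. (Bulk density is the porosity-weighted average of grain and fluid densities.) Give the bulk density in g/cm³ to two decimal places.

Porosity at depth: n = 0.56·exp(−0.407×1.3) = 0.56×0.5891 = 0.3299
Bulk density: ρ_b = (1−n)ρ_g + n·ρ_f = 0.6701×2.76 + 0.3299×1.11
       = 1.849 + 0.366 = 2.216 g/cm³

2.22 g/cm³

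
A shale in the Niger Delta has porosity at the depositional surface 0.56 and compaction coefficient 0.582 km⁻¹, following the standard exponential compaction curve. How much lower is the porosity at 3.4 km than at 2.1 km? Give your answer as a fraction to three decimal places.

0.088

φ(2.1) = 0.56·e^(−0.582×2.1) = 0.1650
φ(3.4) = 0.56·e^(−0.582×3.4) = 0.0774
Δφ = 0.1650 − 0.0774 = 0.0876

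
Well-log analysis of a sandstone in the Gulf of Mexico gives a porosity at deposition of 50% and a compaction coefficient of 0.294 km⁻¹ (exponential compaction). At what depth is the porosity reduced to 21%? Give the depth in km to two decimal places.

2.95 km

Invert Athy's law: Z = ln(n₀/n) / c
Z = ln(0.5/0.21) / 0.294 = ln(2.381) / 0.294 = 0.8675 / 0.294 = 2.951 km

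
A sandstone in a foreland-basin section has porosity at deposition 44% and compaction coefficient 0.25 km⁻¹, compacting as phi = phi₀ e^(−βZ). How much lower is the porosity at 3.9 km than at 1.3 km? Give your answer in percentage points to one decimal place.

phi(1.3) = 0.44·e^(−0.25×1.3) = 0.3179
phi(3.9) = 0.44·e^(−0.25×3.9) = 0.1660
Δphi = 0.3179 − 0.1660 = 0.1519

15.2 percentage points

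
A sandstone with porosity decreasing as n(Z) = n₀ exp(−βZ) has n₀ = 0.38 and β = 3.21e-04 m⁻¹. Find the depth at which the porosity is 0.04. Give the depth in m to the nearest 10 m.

7010 m

Working in km (1 km = 1000 m; β in km⁻¹ = β in m⁻¹ × 1000):
Invert Athy's law: Z = ln(n₀/n) / β
Z = ln(0.38/0.04) / 0.321 = ln(9.5) / 0.321 = 2.2513 / 0.321 = 7.013 km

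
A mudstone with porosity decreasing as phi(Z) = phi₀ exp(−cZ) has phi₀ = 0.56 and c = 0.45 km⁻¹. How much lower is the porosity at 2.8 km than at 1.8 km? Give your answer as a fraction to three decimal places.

0.090

phi(1.8) = 0.56·e^(−0.45×1.8) = 0.2491
phi(2.8) = 0.56·e^(−0.45×2.8) = 0.1588
Δphi = 0.2491 − 0.1588 = 0.0903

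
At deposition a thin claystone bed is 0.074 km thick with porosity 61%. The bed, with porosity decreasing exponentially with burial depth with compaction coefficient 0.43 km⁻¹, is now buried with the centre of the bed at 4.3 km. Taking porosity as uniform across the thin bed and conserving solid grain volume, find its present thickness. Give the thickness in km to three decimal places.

Porosity at 4.3 km: phi = 0.61·exp(−0.43×4.3) = 0.0960
Solid-volume conservation: h(1−phi) = h₀(1−phi₀) ⇒ h = h₀·(1−phi₀)/(1−phi)
h = 0.074 × (1 − 0.61)/(1 − 0.0960) = 0.074 × 0.4314 = 0.0319 km

0.032 km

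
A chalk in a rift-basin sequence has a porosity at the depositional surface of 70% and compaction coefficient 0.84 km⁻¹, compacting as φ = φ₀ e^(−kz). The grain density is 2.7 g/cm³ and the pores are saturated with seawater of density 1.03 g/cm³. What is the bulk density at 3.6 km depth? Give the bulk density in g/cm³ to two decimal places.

Porosity at depth: φ = 0.7·exp(−0.84×3.6) = 0.7×0.0486 = 0.0340
Bulk density: ρ_b = (1−φ)ρ_g + φ·ρ_f = 0.9660×2.7 + 0.0340×1.03
       = 2.608 + 0.035 = 2.643 g/cm³

2.64 g/cm³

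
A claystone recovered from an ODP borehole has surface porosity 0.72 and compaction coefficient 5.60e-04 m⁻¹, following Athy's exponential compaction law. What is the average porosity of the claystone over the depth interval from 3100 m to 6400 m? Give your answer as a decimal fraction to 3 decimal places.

Working in km (1 km = 1000 m; c in km⁻¹ = c in m⁻¹ × 1000):
⟨φ⟩ = (1/(z₂−z₁)) ∫ φ₀ e^(−cz) dz = φ₀·(e^(−c·z₁) − e^(−c·z₂)) / (c·(z₂−z₁))
e^(−0.56×3.1) = 0.1762; e^(−0.56×6.4) = 0.0278
⟨φ⟩ = 0.72 × (0.1762 − 0.0278) / (0.56 × 3.3) = 0.72 × 0.0803 = 0.0578

0.058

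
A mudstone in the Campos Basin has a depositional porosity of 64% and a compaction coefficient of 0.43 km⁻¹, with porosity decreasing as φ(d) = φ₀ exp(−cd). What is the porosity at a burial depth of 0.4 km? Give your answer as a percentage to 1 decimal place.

53.9%

φ = φ₀·exp(−c·d) = 0.64 × exp(−0.43 × 0.4) = 0.64 × exp(−0.172)
  = 0.64 × 0.8420 = 0.5389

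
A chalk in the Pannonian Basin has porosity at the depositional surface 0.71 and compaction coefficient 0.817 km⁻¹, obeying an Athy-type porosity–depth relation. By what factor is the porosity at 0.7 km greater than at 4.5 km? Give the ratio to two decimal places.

n(d₁)/n(d₂) = e^(−β·d₁)/e^(−β·d₂) = e^{β(d₂−d₁)}
= exp(0.817 × 3.8) = exp(3.105) = 22.3003

22.30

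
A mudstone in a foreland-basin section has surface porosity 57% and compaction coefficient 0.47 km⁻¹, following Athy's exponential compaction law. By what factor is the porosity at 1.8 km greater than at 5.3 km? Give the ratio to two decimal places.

5.18

φ(z₁)/φ(z₂) = e^(−k·z₁)/e^(−k·z₂) = e^{k(z₂−z₁)}
= exp(0.47 × 3.5) = exp(1.645) = 5.1810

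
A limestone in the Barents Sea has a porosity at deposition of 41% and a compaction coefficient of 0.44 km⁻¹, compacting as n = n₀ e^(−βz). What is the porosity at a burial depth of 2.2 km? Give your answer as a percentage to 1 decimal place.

n = n₀·exp(−β·z) = 0.41 × exp(−0.44 × 2.2) = 0.41 × exp(−0.968)
  = 0.41 × 0.3798 = 0.1557

15.6%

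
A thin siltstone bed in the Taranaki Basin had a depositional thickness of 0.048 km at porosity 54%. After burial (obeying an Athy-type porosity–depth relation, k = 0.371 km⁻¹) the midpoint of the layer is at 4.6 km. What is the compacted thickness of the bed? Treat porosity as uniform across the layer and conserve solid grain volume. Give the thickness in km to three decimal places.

Porosity at 4.6 km: phi = 0.54·exp(−0.371×4.6) = 0.0980
Solid-volume conservation: h(1−phi) = h₀(1−phi₀) ⇒ h = h₀·(1−phi₀)/(1−phi)
h = 0.048 × (1 − 0.54)/(1 − 0.0980) = 0.048 × 0.5100 = 0.0245 km

0.024 km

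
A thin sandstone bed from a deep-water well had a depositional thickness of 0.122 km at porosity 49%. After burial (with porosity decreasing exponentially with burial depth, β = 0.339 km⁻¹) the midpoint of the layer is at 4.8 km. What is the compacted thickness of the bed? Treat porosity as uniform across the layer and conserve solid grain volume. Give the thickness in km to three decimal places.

Porosity at 4.8 km: phi = 0.49·exp(−0.339×4.8) = 0.0963
Solid-volume conservation: h(1−phi) = h₀(1−phi₀) ⇒ h = h₀·(1−phi₀)/(1−phi)
h = 0.122 × (1 − 0.49)/(1 − 0.0963) = 0.122 × 0.5643 = 0.0688 km

0.069 km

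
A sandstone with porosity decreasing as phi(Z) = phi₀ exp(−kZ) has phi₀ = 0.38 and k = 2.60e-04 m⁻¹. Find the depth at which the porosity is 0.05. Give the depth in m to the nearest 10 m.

Working in km (1 km = 1000 m; k in km⁻¹ = k in m⁻¹ × 1000):
Invert Athy's law: Z = ln(phi₀/phi) / k
Z = ln(0.38/0.05) / 0.26 = ln(7.6) / 0.26 = 2.0281 / 0.26 = 7.801 km

7800 m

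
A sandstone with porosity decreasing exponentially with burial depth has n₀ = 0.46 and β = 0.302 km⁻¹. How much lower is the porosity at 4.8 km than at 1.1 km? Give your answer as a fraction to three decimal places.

0.222

n(1.1) = 0.46·e^(−0.302×1.1) = 0.3300
n(4.8) = 0.46·e^(−0.302×4.8) = 0.1079
Δn = 0.3300 − 0.1079 = 0.2220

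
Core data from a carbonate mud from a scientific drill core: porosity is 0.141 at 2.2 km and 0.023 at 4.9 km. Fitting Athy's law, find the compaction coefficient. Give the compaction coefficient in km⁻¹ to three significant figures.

Athy: φ(Z) = φ₀ e^(−βZ) ⇒ φ₁/φ₂ = e^{β(Z₂−Z₁)} ⇒ β = ln(φ₁/φ₂)/(Z₂−Z₁)
β = ln(0.141/0.023) / (4.9 − 2.2) = ln(6.13) / 2.7 = 1.8133 / 2.7 = 0.6716 km⁻¹

0.672 km⁻¹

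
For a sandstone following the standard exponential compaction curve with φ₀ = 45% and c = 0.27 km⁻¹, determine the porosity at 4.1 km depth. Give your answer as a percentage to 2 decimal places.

14.87%

φ = φ₀·exp(−c·Z) = 0.45 × exp(−0.27 × 4.1) = 0.45 × exp(−1.107)
  = 0.45 × 0.3305 = 0.1487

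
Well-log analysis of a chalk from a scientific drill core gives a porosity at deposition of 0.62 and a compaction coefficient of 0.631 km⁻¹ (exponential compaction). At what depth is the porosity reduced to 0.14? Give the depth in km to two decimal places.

2.36 km

Invert Athy's law: Z = ln(phi₀/phi) / k
Z = ln(0.62/0.14) / 0.631 = ln(4.429) / 0.631 = 1.4881 / 0.631 = 2.358 km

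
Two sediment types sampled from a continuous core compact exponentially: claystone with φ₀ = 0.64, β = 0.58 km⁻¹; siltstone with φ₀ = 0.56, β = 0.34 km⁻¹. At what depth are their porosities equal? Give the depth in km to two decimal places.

0.56 km

Set φ₀ₐ e^(−βₐd) = φ₀ᵦ e^(−βᵦd) ⇒ ln(φ₀ₐ/φ₀ᵦ) = (βₐ − βᵦ)·d
d = ln(0.64/0.56) / (0.58 − 0.34) = 0.1335 / 0.24 = 0.556 km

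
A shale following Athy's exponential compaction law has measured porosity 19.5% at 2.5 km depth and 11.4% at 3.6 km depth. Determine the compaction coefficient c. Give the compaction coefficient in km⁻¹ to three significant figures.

Athy: φ(z) = φ₀ e^(−cz) ⇒ φ₁/φ₂ = e^{c(z₂−z₁)} ⇒ c = ln(φ₁/φ₂)/(z₂−z₁)
c = ln(0.195/0.114) / (3.6 − 2.5) = ln(1.711) / 1.1 = 0.5368 / 1.1 = 0.488 km⁻¹

0.488 km⁻¹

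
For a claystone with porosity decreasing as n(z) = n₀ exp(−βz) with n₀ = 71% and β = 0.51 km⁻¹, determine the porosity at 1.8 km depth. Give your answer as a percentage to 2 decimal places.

n = n₀·exp(−β·z) = 0.71 × exp(−0.51 × 1.8) = 0.71 × exp(−0.918)
  = 0.71 × 0.3993 = 0.2835

28.35%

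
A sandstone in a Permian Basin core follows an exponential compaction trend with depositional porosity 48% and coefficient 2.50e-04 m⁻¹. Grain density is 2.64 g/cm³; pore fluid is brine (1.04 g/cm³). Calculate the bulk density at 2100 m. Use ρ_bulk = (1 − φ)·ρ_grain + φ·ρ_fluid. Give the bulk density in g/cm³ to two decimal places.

2.19 g/cm³

Working in km (1 km = 1000 m; c in km⁻¹ = c in m⁻¹ × 1000):
Porosity at depth: phi = 0.48·exp(−0.25×2.1) = 0.48×0.5916 = 0.2839
Bulk density: ρ_b = (1−phi)ρ_g + phi·ρ_f = 0.7161×2.64 + 0.2839×1.04
       = 1.890 + 0.295 = 2.186 g/cm³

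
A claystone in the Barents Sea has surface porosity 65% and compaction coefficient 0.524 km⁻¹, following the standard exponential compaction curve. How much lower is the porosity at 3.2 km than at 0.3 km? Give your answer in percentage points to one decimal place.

φ(0.3) = 0.65·e^(−0.524×0.3) = 0.5554
φ(3.2) = 0.65·e^(−0.524×3.2) = 0.1215
Δφ = 0.5554 − 0.1215 = 0.4339

43.4 percentage points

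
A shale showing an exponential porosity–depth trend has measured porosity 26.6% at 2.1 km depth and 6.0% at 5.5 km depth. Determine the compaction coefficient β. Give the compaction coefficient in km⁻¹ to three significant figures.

Athy: phi(z) = phi₀ e^(−βz) ⇒ phi₁/phi₂ = e^{β(z₂−z₁)} ⇒ β = ln(phi₁/phi₂)/(z₂−z₁)
β = ln(0.266/0.06) / (5.5 − 2.1) = ln(4.433) / 3.4 = 1.4892 / 3.4 = 0.438 km⁻¹

0.438 km⁻¹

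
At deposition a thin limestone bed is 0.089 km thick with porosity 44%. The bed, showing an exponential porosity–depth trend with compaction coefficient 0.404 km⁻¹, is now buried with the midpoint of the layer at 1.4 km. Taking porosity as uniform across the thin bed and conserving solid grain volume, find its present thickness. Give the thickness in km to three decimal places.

Porosity at 1.4 km: φ = 0.44·exp(−0.404×1.4) = 0.2499
Solid-volume conservation: h(1−φ) = h₀(1−φ₀) ⇒ h = h₀·(1−φ₀)/(1−φ)
h = 0.089 × (1 − 0.44)/(1 − 0.2499) = 0.089 × 0.7466 = 0.0664 km

0.066 km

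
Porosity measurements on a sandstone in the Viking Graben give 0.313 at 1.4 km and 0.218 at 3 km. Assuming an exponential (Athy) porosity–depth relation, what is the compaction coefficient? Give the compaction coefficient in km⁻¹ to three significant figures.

0.226 km⁻¹

Athy: phi(d) = phi₀ e^(−cd) ⇒ phi₁/phi₂ = e^{c(d₂−d₁)} ⇒ c = ln(phi₁/phi₂)/(d₂−d₁)
c = ln(0.313/0.218) / (3 − 1.4) = ln(1.436) / 1.6 = 0.3617 / 1.6 = 0.2261 km⁻¹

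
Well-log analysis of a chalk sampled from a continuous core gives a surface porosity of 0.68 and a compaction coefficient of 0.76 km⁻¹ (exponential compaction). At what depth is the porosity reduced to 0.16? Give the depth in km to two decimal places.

1.90 km

Invert Athy's law: Z = ln(phi₀/phi) / β
Z = ln(0.68/0.16) / 0.76 = ln(4.25) / 0.76 = 1.4469 / 0.76 = 1.904 km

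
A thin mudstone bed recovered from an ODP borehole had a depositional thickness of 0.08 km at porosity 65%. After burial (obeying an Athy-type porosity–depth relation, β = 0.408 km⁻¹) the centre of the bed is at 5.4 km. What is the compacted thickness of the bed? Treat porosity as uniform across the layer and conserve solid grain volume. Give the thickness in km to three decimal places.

Porosity at 5.4 km: φ = 0.65·exp(−0.408×5.4) = 0.0718
Solid-volume conservation: h(1−φ) = h₀(1−φ₀) ⇒ h = h₀·(1−φ₀)/(1−φ)
h = 0.08 × (1 − 0.65)/(1 − 0.0718) = 0.08 × 0.3771 = 0.0302 km

0.030 km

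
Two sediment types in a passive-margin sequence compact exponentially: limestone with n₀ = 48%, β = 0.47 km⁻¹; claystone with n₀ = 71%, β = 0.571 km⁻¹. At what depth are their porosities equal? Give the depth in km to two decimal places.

Set n₀ₐ e^(−βₐZ) = n₀ᵦ e^(−βᵦZ) ⇒ ln(n₀ₐ/n₀ᵦ) = (βₐ − βᵦ)·Z
Z = ln(0.48/0.71) / (0.47 − 0.571) = -0.3915 / -0.101 = 3.876 km

3.88 km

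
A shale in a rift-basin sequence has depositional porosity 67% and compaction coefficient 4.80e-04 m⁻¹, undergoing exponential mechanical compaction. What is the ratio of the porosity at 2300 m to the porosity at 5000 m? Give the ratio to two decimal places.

3.65

Working in km (1 km = 1000 m; k in km⁻¹ = k in m⁻¹ × 1000):
n(d₁)/n(d₂) = e^(−k·d₁)/e^(−k·d₂) = e^{k(d₂−d₁)}
= exp(0.48 × 2.7) = exp(1.296) = 3.6546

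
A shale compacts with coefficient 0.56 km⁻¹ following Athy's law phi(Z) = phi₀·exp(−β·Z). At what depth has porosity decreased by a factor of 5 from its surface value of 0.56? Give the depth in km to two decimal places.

2.87 km

phi/phi₀ = 1/5 ⇒ exp(−β·Z) = 1/5 ⇒ Z = ln(5) / β
Z = 1.6094 / 0.56 = 2.874 km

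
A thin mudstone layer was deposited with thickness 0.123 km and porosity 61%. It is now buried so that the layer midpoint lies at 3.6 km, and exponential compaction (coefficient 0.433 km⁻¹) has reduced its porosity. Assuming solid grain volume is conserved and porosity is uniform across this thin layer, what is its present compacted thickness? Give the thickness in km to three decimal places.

0.055 km

Porosity at 3.6 km: φ = 0.61·exp(−0.433×3.6) = 0.1283
Solid-volume conservation: h(1−φ) = h₀(1−φ₀) ⇒ h = h₀·(1−φ₀)/(1−φ)
h = 0.123 × (1 − 0.61)/(1 − 0.1283) = 0.123 × 0.4474 = 0.0550 km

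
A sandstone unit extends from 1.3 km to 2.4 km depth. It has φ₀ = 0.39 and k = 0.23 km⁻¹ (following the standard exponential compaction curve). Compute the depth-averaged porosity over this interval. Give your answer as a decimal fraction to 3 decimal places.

0.256

⟨φ⟩ = (1/(Z₂−Z₁)) ∫ φ₀ e^(−kZ) dZ = φ₀·(e^(−k·Z₁) − e^(−k·Z₂)) / (k·(Z₂−Z₁))
e^(−0.23×1.3) = 0.7416; e^(−0.23×2.4) = 0.5758
⟨φ⟩ = 0.39 × (0.7416 − 0.5758) / (0.23 × 1.1) = 0.39 × 0.6552 = 0.2555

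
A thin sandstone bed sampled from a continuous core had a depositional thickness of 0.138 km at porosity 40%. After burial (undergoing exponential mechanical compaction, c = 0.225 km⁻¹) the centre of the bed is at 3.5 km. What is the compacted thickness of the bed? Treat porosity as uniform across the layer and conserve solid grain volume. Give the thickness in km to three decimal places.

0.101 km

Porosity at 3.5 km: phi = 0.4·exp(−0.225×3.5) = 0.1820
Solid-volume conservation: h(1−phi) = h₀(1−phi₀) ⇒ h = h₀·(1−phi₀)/(1−phi)
h = 0.138 × (1 − 0.4)/(1 − 0.1820) = 0.138 × 0.7335 = 0.1012 km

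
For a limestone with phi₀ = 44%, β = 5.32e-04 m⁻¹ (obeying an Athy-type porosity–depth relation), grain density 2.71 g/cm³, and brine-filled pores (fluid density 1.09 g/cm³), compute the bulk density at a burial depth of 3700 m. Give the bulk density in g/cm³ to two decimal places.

2.61 g/cm³

Working in km (1 km = 1000 m; β in km⁻¹ = β in m⁻¹ × 1000):
Porosity at depth: phi = 0.44·exp(−0.532×3.7) = 0.44×0.1397 = 0.0615
Bulk density: ρ_b = (1−phi)ρ_g + phi·ρ_f = 0.9385×2.71 + 0.0615×1.09
       = 2.543 + 0.067 = 2.610 g/cm³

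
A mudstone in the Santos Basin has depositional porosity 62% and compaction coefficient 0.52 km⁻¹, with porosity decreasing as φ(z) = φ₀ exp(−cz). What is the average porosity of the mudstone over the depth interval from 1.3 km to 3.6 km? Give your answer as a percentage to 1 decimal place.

18.4%

⟨φ⟩ = (1/(z₂−z₁)) ∫ φ₀ e^(−cz) dz = φ₀·(e^(−c·z₁) − e^(−c·z₂)) / (c·(z₂−z₁))
e^(−0.52×1.3) = 0.5086; e^(−0.52×3.6) = 0.1538
⟨φ⟩ = 0.62 × (0.5086 − 0.1538) / (0.52 × 2.3) = 0.62 × 0.2967 = 0.1839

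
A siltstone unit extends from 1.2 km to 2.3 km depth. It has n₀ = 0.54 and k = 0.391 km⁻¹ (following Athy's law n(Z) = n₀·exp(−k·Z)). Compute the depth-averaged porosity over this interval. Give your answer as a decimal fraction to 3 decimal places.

⟨n⟩ = (1/(Z₂−Z₁)) ∫ n₀ e^(−kZ) dZ = n₀·(e^(−k·Z₁) − e^(−k·Z₂)) / (k·(Z₂−Z₁))
e^(−0.391×1.2) = 0.6255; e^(−0.391×2.3) = 0.4069
⟨n⟩ = 0.54 × (0.6255 − 0.4069) / (0.391 × 1.1) = 0.54 × 0.5084 = 0.2745

0.275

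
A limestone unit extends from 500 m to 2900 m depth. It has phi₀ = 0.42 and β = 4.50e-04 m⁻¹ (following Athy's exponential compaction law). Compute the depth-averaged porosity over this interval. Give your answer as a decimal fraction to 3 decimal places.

Working in km (1 km = 1000 m; β in km⁻¹ = β in m⁻¹ × 1000):
⟨phi⟩ = (1/(Z₂−Z₁)) ∫ phi₀ e^(−βZ) dZ = phi₀·(e^(−β·Z₁) − e^(−β·Z₂)) / (β·(Z₂−Z₁))
e^(−0.45×0.5) = 0.7985; e^(−0.45×2.9) = 0.2712
⟨phi⟩ = 0.42 × (0.7985 − 0.2712) / (0.45 × 2.4) = 0.42 × 0.4883 = 0.2051

0.205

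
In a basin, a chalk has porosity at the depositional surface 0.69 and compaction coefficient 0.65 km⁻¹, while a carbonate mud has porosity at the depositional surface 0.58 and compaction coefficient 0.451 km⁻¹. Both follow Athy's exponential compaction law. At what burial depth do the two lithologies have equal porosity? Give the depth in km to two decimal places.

Set phi₀ₐ e^(−cₐz) = phi₀ᵦ e^(−cᵦz) ⇒ ln(phi₀ₐ/phi₀ᵦ) = (cₐ − cᵦ)·z
z = ln(0.69/0.58) / (0.65 − 0.451) = 0.1737 / 0.199 = 0.873 km

0.87 km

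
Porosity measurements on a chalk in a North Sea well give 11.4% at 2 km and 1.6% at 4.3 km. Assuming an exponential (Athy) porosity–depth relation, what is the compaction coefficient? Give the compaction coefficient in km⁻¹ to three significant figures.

0.854 km⁻¹

Athy: phi(Z) = phi₀ e^(−βZ) ⇒ phi₁/phi₂ = e^{β(Z₂−Z₁)} ⇒ β = ln(phi₁/phi₂)/(Z₂−Z₁)
β = ln(0.114/0.016) / (4.3 − 2) = ln(7.125) / 2.3 = 1.9636 / 2.3 = 0.8537 km⁻¹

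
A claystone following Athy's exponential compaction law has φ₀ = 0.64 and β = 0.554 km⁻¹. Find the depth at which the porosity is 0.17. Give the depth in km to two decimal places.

2.39 km

Invert Athy's law: Z = ln(φ₀/φ) / β
Z = ln(0.64/0.17) / 0.554 = ln(3.765) / 0.554 = 1.3257 / 0.554 = 2.393 km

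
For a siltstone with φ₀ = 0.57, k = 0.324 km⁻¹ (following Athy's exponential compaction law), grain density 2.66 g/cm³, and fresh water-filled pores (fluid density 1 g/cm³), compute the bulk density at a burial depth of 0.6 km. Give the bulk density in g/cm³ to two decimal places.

1.88 g/cm³

Porosity at depth: φ = 0.57·exp(−0.324×0.6) = 0.57×0.8233 = 0.4693
Bulk density: ρ_b = (1−φ)ρ_g + φ·ρ_f = 0.5307×2.66 + 0.4693×1
       = 1.412 + 0.469 = 1.881 g/cm³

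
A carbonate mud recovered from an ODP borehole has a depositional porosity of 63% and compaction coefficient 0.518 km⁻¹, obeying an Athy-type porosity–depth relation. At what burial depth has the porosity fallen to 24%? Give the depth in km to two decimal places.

Invert Athy's law: Z = ln(φ₀/φ) / k
Z = ln(0.63/0.24) / 0.518 = ln(2.625) / 0.518 = 0.9651 / 0.518 = 1.863 km

1.86 km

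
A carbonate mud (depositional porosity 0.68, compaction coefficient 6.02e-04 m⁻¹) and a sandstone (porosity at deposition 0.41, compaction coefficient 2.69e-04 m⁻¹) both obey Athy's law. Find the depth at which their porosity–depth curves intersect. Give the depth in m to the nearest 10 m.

1520 m

Working in km (1 km = 1000 m; k in km⁻¹ = k in m⁻¹ × 1000):
Set phi₀ₐ e^(−kₐz) = phi₀ᵦ e^(−kᵦz) ⇒ ln(phi₀ₐ/phi₀ᵦ) = (kₐ − kᵦ)·z
z = ln(0.68/0.41) / (0.602 − 0.269) = 0.5059 / 0.333 = 1.519 km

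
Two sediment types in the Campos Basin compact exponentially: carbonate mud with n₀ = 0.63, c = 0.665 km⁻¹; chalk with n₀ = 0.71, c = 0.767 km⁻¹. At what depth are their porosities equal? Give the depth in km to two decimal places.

Set n₀ₐ e^(−cₐd) = n₀ᵦ e^(−cᵦd) ⇒ ln(n₀ₐ/n₀ᵦ) = (cₐ − cᵦ)·d
d = ln(0.63/0.71) / (0.665 − 0.767) = -0.1195 / -0.102 = 1.172 km

1.17 km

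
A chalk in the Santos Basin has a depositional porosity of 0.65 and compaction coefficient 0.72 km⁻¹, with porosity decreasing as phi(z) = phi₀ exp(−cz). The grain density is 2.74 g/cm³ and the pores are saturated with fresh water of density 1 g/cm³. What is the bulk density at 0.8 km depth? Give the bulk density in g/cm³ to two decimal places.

Porosity at depth: phi = 0.65·exp(−0.72×0.8) = 0.65×0.5621 = 0.3654
Bulk density: ρ_b = (1−phi)ρ_g + phi·ρ_f = 0.6346×2.74 + 0.3654×1
       = 1.739 + 0.365 = 2.104 g/cm³

2.10 g/cm³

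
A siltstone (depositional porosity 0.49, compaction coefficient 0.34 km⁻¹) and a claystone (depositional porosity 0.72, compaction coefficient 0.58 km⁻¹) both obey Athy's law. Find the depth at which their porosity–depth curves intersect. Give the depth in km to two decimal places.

Set phi₀ₐ e^(−kₐZ) = phi₀ᵦ e^(−kᵦZ) ⇒ ln(phi₀ₐ/phi₀ᵦ) = (kₐ − kᵦ)·Z
Z = ln(0.49/0.72) / (0.34 − 0.58) = -0.3848 / -0.24 = 1.604 km

1.60 km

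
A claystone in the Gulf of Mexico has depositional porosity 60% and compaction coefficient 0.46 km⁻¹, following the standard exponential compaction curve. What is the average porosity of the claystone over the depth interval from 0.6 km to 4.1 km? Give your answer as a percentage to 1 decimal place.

22.6%

⟨n⟩ = (1/(d₂−d₁)) ∫ n₀ e^(−kd) dd = n₀·(e^(−k·d₁) − e^(−k·d₂)) / (k·(d₂−d₁))
e^(−0.46×0.6) = 0.7588; e^(−0.46×4.1) = 0.1517
⟨n⟩ = 0.6 × (0.7588 − 0.1517) / (0.46 × 3.5) = 0.6 × 0.3771 = 0.2263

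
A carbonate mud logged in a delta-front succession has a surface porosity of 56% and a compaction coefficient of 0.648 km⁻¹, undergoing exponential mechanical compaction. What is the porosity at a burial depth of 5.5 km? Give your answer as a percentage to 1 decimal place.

1.6%

phi = phi₀·exp(−k·d) = 0.56 × exp(−0.648 × 5.5) = 0.56 × exp(−3.564)
  = 0.56 × 0.0283 = 0.0159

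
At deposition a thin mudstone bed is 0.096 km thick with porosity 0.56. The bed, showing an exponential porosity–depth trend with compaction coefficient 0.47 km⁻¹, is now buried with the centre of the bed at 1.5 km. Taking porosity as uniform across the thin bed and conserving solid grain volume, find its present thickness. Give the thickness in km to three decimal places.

Porosity at 1.5 km: n = 0.56·exp(−0.47×1.5) = 0.2767
Solid-volume conservation: h(1−n) = h₀(1−n₀) ⇒ h = h₀·(1−n₀)/(1−n)
h = 0.096 × (1 − 0.56)/(1 − 0.2767) = 0.096 × 0.6083 = 0.0584 km

0.058 km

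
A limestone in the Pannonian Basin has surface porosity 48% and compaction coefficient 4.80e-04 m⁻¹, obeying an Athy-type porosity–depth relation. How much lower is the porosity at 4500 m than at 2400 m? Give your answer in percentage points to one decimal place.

9.6 percentage points

Working in km (1 km = 1000 m; β in km⁻¹ = β in m⁻¹ × 1000):
phi(2.4) = 0.48·e^(−0.48×2.4) = 0.1517
phi(4.5) = 0.48·e^(−0.48×4.5) = 0.0554
Δphi = 0.1517 − 0.0554 = 0.0963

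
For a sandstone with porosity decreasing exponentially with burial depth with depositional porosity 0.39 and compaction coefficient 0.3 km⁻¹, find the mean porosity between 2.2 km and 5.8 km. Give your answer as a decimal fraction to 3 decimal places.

0.123

⟨phi⟩ = (1/(d₂−d₁)) ∫ phi₀ e^(−βd) dd = phi₀·(e^(−β·d₁) − e^(−β·d₂)) / (β·(d₂−d₁))
e^(−0.3×2.2) = 0.5169; e^(−0.3×5.8) = 0.1755
⟨phi⟩ = 0.39 × (0.5169 − 0.1755) / (0.3 × 3.6) = 0.39 × 0.3160 = 0.1233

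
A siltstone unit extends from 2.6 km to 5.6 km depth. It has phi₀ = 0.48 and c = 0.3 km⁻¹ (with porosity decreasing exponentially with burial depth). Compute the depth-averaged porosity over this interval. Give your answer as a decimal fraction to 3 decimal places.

0.145

⟨phi⟩ = (1/(Z₂−Z₁)) ∫ phi₀ e^(−cZ) dZ = phi₀·(e^(−c·Z₁) − e^(−c·Z₂)) / (c·(Z₂−Z₁))
e^(−0.3×2.6) = 0.4584; e^(−0.3×5.6) = 0.1864
⟨phi⟩ = 0.48 × (0.4584 − 0.1864) / (0.3 × 3) = 0.48 × 0.3023 = 0.1451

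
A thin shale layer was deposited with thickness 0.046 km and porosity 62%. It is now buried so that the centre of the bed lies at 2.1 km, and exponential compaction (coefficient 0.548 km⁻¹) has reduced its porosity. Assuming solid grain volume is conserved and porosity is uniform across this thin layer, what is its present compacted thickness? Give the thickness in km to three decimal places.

Porosity at 2.1 km: φ = 0.62·exp(−0.548×2.1) = 0.1962
Solid-volume conservation: h(1−φ) = h₀(1−φ₀) ⇒ h = h₀·(1−φ₀)/(1−φ)
h = 0.046 × (1 − 0.62)/(1 − 0.1962) = 0.046 × 0.4727 = 0.0217 km

0.022 km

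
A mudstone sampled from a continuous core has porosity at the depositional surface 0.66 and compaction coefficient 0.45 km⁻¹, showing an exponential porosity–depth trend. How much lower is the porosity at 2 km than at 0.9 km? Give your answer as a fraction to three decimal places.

0.172

phi(0.9) = 0.66·e^(−0.45×0.9) = 0.4402
phi(2) = 0.66·e^(−0.45×2) = 0.2683
Δphi = 0.4402 − 0.2683 = 0.1719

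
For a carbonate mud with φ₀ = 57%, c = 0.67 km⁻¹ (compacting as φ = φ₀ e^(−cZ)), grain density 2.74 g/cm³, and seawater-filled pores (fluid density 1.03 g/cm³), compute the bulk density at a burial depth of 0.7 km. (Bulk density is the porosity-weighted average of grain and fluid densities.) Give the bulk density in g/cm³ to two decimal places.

Porosity at depth: φ = 0.57·exp(−0.67×0.7) = 0.57×0.6256 = 0.3566
Bulk density: ρ_b = (1−φ)ρ_g + φ·ρ_f = 0.6434×2.74 + 0.3566×1.03
       = 1.763 + 0.367 = 2.130 g/cm³

2.13 g/cm³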